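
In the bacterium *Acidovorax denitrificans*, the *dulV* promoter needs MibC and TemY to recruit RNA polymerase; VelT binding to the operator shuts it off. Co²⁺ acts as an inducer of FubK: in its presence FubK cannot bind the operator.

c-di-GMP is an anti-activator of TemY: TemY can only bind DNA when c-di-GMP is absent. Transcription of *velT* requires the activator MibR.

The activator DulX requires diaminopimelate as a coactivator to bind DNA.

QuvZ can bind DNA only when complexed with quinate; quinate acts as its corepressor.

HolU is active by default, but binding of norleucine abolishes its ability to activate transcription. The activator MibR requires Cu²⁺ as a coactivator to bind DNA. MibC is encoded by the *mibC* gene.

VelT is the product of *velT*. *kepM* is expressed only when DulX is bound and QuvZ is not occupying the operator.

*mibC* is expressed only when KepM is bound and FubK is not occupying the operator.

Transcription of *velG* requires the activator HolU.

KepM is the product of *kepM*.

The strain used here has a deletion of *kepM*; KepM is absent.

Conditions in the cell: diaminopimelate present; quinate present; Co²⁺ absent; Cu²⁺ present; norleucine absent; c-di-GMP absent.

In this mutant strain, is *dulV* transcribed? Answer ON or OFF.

Cu²⁺ is present, so MibR is active.
No repressor is bound and MibR is active, so *velT* is transcribed.
So VelT is produced and active.
KepM is non-functional in this strain, so it has no effect.
Co²⁺ is absent, so FubK is active.
With repressor FubK bound, *mibC* is not transcribed.
So MibC is not produced.
c-di-GMP is absent, so TemY is active.
With repressor VelT bound, *dulV* is not transcribed.

OFF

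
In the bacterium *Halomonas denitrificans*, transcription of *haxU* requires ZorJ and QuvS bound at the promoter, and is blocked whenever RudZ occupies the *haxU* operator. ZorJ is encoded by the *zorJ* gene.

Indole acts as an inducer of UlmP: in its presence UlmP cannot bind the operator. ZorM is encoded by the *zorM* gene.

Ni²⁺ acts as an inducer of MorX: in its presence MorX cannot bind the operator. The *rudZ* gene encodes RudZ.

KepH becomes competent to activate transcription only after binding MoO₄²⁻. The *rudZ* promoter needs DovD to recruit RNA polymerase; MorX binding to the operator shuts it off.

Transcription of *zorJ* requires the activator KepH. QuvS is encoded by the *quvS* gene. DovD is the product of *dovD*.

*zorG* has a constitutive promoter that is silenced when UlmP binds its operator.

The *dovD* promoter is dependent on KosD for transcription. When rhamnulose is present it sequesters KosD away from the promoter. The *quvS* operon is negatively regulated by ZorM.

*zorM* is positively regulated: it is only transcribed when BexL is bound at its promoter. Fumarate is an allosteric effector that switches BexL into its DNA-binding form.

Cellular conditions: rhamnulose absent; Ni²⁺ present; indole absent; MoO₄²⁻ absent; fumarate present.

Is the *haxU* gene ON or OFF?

MoO₄²⁻ is absent, so KepH is inactive.
Required activator KepH is absent, so *zorJ* is not transcribed.
So ZorJ is not produced.
Fumarate is present, so BexL is active.
No repressor is bound and BexL is active, so *zorM* is transcribed.
So ZorM is produced and active.
With repressor ZorM bound, *quvS* is not transcribed.
So QuvS is not produced.
Rhamnulose is absent, so KosD is active.
No repressor is bound and KosD is active, so *dovD* is transcribed.
So DovD is produced and active.
Ni²⁺ is present, so MorX is inactive.
No repressor is bound and DovD is active, so *rudZ* is transcribed.
So RudZ is produced and active.
With repressor RudZ bound, *haxU* is not transcribed.

OFF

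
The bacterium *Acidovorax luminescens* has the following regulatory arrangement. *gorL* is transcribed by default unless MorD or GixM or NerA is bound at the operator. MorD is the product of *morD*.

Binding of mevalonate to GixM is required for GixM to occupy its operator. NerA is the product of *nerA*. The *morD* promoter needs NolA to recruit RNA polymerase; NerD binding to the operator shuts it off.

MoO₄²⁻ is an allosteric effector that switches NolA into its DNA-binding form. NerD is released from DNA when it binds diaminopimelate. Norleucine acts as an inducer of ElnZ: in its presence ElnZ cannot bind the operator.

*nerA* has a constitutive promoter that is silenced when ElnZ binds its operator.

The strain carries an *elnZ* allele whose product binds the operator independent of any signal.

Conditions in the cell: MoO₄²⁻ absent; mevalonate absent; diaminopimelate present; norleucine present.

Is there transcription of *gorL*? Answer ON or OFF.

ON

Diaminopimelate is present, so NerD is inactive.
MoO₄²⁻ is absent, so NolA is inactive.
Required activator NolA is absent, so *morD* is not transcribed.
So MorD is not produced.
Mevalonate is absent, so GixM is inactive.
ElnZ is constitutively active in this strain.
With repressor ElnZ bound, *nerA* is not transcribed.
So NerA is not produced.
With no repressor bound, *gorL* is transcribed.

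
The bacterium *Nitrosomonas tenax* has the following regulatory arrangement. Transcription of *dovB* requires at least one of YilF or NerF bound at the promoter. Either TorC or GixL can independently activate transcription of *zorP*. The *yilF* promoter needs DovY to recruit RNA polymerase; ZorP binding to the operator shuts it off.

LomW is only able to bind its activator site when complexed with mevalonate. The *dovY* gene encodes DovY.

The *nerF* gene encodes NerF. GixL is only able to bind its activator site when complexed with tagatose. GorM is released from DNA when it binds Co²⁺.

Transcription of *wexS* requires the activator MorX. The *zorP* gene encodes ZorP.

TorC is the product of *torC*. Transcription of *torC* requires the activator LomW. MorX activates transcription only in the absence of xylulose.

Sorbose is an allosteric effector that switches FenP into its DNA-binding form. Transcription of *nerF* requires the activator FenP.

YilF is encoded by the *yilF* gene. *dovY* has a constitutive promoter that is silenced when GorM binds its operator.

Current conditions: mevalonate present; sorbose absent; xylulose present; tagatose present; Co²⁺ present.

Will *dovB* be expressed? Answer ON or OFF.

Mevalonate is present, so LomW is active.
No repressor is bound and LomW is active, so *torC* is transcribed.
So TorC is produced and active.
Tagatose is present, so GixL is active.
Activator TorC is present, so *zorP* is transcribed.
So ZorP is produced and active.
Co²⁺ is present, so GorM is inactive.
With no repressor bound, *dovY* is transcribed.
So DovY is produced and active.
With repressor ZorP bound, *yilF* is not transcribed.
So YilF is not produced.
Sorbose is absent, so FenP is inactive.
Required activator FenP is absent, so *nerF* is not transcribed.
So NerF is not produced.
No activator is available at the *dovB* promoter, so *dovB* is not transcribed.

OFF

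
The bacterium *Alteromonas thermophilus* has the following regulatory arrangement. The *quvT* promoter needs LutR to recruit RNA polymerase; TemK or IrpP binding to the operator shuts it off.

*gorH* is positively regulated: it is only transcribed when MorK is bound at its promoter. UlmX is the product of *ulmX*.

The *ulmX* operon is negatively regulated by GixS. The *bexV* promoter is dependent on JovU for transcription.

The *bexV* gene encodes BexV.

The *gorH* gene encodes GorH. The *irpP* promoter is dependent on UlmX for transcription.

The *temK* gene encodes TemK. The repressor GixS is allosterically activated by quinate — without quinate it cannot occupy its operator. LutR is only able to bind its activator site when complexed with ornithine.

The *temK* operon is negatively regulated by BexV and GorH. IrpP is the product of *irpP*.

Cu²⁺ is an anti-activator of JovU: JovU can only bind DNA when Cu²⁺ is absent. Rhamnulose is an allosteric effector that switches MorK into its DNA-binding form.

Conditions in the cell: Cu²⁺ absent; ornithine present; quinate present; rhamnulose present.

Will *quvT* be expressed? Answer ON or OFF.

ON

Ornithine is present, so LutR is active.
Cu²⁺ is absent, so JovU is active.
No repressor is bound and JovU is active, so *bexV* is transcribed.
So BexV is produced and active.
Rhamnulose is present, so MorK is active.
No repressor is bound and MorK is active, so *gorH* is transcribed.
So GorH is produced and active.
With repressor BexV bound, *temK* is not transcribed.
So TemK is not produced.
Quinate is present, so GixS is active.
With repressor GixS bound, *ulmX* is not transcribed.
So UlmX is not produced.
Required activator UlmX is absent, so *irpP* is not transcribed.
So IrpP is not produced.
No repressor is bound and LutR is active, so *quvT* is transcribed.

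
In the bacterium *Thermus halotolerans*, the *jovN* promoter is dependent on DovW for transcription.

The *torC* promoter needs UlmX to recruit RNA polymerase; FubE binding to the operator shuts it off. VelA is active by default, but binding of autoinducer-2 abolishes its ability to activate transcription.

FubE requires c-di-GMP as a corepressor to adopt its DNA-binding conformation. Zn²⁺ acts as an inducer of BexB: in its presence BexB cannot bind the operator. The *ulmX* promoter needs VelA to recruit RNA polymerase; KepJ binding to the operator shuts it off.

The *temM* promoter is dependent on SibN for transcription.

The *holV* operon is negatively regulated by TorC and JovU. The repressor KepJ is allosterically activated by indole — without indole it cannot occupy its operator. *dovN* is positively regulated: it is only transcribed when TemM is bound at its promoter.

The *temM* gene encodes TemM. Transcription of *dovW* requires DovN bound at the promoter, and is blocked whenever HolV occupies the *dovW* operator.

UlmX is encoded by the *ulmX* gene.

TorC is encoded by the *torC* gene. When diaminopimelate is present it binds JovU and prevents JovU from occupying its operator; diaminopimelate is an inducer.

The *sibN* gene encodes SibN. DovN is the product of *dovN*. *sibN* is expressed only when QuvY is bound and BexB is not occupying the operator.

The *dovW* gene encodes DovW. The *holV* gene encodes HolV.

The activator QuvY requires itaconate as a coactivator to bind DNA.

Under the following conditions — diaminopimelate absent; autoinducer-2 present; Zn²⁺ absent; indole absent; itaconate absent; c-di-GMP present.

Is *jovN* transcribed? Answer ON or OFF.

Zn²⁺ is absent, so BexB is active.
Itaconate is absent, so QuvY is inactive.
With repressor BexB bound, *sibN* is not transcribed.
So SibN is not produced.
Required activator SibN is absent, so *temM* is not transcribed.
So TemM is not produced.
Required activator TemM is absent, so *dovN* is not transcribed.
So DovN is not produced.
Autoinducer-2 is present, so VelA is inactive.
Indole is absent, so KepJ is inactive.
Required activator VelA is absent, so *ulmX* is not transcribed.
So UlmX is not produced.
c-di-GMP is present, so FubE is active.
With repressor FubE bound, *torC* is not transcribed.
So TorC is not produced.
Diaminopimelate is absent, so JovU is active.
With repressor JovU bound, *holV* is not transcribed.
So HolV is not produced.
Required activator DovN is absent, so *dovW* is not transcribed.
So DovW is not produced.
Required activator DovW is absent, so *jovN* is not transcribed.

OFF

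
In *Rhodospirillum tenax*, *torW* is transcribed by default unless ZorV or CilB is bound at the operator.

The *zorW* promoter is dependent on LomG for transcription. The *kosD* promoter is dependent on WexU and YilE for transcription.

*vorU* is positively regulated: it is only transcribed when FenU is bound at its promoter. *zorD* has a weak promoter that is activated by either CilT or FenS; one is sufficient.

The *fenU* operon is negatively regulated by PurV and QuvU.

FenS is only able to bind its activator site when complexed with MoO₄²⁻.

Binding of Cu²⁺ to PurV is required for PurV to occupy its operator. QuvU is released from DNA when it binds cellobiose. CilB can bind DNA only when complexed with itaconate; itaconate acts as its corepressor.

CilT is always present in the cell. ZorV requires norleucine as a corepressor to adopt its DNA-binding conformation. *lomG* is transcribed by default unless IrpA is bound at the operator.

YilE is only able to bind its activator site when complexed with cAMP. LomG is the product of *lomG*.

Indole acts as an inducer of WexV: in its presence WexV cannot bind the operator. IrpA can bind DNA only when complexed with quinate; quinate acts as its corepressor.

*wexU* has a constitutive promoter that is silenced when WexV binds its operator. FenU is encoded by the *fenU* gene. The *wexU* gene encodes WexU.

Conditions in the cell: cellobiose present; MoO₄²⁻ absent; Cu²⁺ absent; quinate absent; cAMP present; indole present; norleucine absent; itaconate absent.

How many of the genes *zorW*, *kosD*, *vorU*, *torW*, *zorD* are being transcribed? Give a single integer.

Quinate is absent, so IrpA is inactive.
With no repressor bound, *lomG* is transcribed.
So LomG is produced and active.
No repressor is bound and LomG is active, so *zorW* is transcribed.
→ *zorW* is ON.
Indole is present, so WexV is inactive.
With no repressor bound, *wexU* is transcribed.
So WexU is produced and active.
cAMP is present, so YilE is active.
No repressor is bound and WexU and YilE are active, so *kosD* is transcribed.
→ *kosD* is ON.
Cu²⁺ is absent, so PurV is inactive.
Cellobiose is present, so QuvU is inactive.
With no repressor bound, *fenU* is transcribed.
So FenU is produced and active.
No repressor is bound and FenU is active, so *vorU* is transcribed.
→ *vorU* is ON.
Norleucine is absent, so ZorV is inactive.
Itaconate is absent, so CilB is inactive.
With no repressor bound, *torW* is transcribed.
→ *torW* is ON.
CilT is produced constitutively and is active.
MoO₄²⁻ is absent, so FenS is inactive.
Activator CilT is present, so *zorD* is transcribed.
→ *zorD* is ON.
5 of the 5 genes are transcribed.

5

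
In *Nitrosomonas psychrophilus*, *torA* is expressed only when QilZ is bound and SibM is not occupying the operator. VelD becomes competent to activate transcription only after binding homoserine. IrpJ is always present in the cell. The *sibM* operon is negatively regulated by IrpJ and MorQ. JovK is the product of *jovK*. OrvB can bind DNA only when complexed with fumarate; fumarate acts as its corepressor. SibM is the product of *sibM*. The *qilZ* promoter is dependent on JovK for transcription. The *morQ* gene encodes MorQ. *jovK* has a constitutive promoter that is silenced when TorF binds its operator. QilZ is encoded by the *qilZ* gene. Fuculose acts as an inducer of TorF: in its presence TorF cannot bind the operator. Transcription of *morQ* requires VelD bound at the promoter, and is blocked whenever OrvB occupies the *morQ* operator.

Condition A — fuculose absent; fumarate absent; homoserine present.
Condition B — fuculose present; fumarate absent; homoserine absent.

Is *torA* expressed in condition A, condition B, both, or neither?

B only

Condition A:
Fuculose is absent, so TorF is active.
With repressor TorF bound, *jovK* is not transcribed.
So JovK is not produced.
Required activator JovK is absent, so *qilZ* is not transcribed.
So QilZ is not produced.
IrpJ is produced constitutively and is active.
Fumarate is absent, so OrvB is inactive.
Homoserine is present, so VelD is active.
No repressor is bound and VelD is active, so *morQ* is transcribed.
So MorQ is produced and active.
With repressor IrpJ bound, *sibM* is not transcribed.
So SibM is not produced.
Required activator QilZ is absent, so *torA* is not transcribed.
→ *torA* is OFF in A.
Condition B:
Fuculose is present, so TorF is inactive.
With no repressor bound, *jovK* is transcribed.
So JovK is produced and active.
No repressor is bound and JovK is active, so *qilZ* is transcribed.
So QilZ is produced and active.
IrpJ is produced constitutively and is active.
Fumarate is absent, so OrvB is inactive.
Homoserine is absent, so VelD is inactive.
Required activator VelD is absent, so *morQ* is not transcribed.
So MorQ is not produced.
With repressor IrpJ bound, *sibM* is not transcribed.
So SibM is not produced.
No repressor is bound and QilZ is active, so *torA* is transcribed.
→ *torA* is ON in B.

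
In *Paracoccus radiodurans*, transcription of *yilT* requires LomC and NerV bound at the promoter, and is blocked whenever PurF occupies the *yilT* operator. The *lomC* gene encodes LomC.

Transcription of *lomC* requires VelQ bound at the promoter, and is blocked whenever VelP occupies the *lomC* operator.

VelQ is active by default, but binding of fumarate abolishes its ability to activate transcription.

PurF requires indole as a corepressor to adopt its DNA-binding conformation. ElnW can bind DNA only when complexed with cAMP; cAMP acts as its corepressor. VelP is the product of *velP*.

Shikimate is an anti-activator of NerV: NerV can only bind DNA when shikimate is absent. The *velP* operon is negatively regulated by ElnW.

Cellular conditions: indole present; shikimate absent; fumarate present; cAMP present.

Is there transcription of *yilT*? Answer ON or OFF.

Indole is present, so PurF is active.
cAMP is present, so ElnW is active.
With repressor ElnW bound, *velP* is not transcribed.
So VelP is not produced.
Fumarate is present, so VelQ is inactive.
Required activator VelQ is absent, so *lomC* is not transcribed.
So LomC is not produced.
Shikimate is absent, so NerV is active.
With repressor PurF bound, *yilT* is not transcribed.

OFF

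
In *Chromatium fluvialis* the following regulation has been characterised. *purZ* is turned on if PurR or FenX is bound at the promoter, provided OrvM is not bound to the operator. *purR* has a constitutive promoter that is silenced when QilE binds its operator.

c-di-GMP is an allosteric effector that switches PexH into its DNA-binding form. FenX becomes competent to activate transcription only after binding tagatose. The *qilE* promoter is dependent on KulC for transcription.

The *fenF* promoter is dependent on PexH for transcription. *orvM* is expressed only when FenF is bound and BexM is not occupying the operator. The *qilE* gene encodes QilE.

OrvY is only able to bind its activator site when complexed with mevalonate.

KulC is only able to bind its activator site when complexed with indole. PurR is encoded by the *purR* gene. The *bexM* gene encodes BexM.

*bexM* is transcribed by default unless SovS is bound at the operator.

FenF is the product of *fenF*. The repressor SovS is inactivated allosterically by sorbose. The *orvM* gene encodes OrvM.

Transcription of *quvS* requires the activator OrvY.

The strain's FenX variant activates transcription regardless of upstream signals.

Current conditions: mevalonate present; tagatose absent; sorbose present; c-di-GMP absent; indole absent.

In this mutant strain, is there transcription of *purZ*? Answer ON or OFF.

ON

Indole is absent, so KulC is inactive.
Required activator KulC is absent, so *qilE* is not transcribed.
So QilE is not produced.
With no repressor bound, *purR* is transcribed.
So PurR is produced and active.
FenX is constitutively active in this strain.
Sorbose is present, so SovS is inactive.
With no repressor bound, *bexM* is transcribed.
So BexM is produced and active.
c-di-GMP is absent, so PexH is inactive.
Required activator PexH is absent, so *fenF* is not transcribed.
So FenF is not produced.
With repressor BexM bound, *orvM* is not transcribed.
So OrvM is not produced.
Activator PurR is present, so *purZ* is transcribed.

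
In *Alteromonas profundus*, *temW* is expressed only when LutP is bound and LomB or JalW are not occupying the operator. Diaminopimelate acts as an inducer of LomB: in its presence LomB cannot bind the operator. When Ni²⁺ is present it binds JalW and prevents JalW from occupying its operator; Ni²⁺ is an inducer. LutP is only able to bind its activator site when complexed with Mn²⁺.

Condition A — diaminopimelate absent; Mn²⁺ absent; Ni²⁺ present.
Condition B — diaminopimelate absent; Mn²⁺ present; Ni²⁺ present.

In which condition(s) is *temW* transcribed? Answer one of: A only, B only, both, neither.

neither

Condition A:
Diaminopimelate is absent, so LomB is active.
Mn²⁺ is absent, so LutP is inactive.
Ni²⁺ is present, so JalW is inactive.
With repressor LomB bound, *temW* is not transcribed.
→ *temW* is OFF in A.
Condition B:
Diaminopimelate is absent, so LomB is active.
Mn²⁺ is present, so LutP is active.
Ni²⁺ is present, so JalW is inactive.
With repressor LomB bound, *temW* is not transcribed.
→ *temW* is OFF in B.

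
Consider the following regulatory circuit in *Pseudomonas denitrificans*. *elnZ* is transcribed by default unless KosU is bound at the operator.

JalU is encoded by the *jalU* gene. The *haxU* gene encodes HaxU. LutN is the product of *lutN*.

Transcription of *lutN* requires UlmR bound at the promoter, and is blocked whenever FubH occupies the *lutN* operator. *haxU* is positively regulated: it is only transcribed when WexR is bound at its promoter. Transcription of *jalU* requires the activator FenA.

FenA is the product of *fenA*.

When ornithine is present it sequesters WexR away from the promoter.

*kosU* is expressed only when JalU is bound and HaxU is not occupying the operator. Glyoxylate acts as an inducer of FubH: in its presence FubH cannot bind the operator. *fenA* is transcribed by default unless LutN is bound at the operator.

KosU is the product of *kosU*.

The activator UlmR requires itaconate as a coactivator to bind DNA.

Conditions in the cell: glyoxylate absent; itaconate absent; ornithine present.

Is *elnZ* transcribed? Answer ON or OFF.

Glyoxylate is absent, so FubH is active.
Itaconate is absent, so UlmR is inactive.
With repressor FubH bound, *lutN* is not transcribed.
So LutN is not produced.
With no repressor bound, *fenA* is transcribed.
So FenA is produced and active.
No repressor is bound and FenA is active, so *jalU* is transcribed.
So JalU is produced and active.
Ornithine is present, so WexR is inactive.
Required activator WexR is absent, so *haxU* is not transcribed.
So HaxU is not produced.
No repressor is bound and JalU is active, so *kosU* is transcribed.
So KosU is produced and active.
With repressor KosU bound, *elnZ* is not transcribed.

OFF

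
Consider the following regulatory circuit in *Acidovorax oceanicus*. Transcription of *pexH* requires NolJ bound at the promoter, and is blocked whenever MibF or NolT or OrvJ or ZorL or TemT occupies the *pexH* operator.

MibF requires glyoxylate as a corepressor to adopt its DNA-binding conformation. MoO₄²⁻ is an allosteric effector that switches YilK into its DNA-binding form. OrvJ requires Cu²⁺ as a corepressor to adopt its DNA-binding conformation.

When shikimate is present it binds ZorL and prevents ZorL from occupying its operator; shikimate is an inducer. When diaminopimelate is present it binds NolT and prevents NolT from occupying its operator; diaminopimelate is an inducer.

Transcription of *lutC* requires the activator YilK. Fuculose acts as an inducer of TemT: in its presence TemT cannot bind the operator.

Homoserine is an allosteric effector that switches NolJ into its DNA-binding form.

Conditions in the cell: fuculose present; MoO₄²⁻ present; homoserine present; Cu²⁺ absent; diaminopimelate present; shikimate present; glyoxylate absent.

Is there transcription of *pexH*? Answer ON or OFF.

ON

Glyoxylate is absent, so MibF is inactive.
Diaminopimelate is present, so NolT is inactive.
Cu²⁺ is absent, so OrvJ is inactive.
Shikimate is present, so ZorL is inactive.
Homoserine is present, so NolJ is active.
Fuculose is present, so TemT is inactive.
No repressor is bound and NolJ is active, so *pexH* is transcribed.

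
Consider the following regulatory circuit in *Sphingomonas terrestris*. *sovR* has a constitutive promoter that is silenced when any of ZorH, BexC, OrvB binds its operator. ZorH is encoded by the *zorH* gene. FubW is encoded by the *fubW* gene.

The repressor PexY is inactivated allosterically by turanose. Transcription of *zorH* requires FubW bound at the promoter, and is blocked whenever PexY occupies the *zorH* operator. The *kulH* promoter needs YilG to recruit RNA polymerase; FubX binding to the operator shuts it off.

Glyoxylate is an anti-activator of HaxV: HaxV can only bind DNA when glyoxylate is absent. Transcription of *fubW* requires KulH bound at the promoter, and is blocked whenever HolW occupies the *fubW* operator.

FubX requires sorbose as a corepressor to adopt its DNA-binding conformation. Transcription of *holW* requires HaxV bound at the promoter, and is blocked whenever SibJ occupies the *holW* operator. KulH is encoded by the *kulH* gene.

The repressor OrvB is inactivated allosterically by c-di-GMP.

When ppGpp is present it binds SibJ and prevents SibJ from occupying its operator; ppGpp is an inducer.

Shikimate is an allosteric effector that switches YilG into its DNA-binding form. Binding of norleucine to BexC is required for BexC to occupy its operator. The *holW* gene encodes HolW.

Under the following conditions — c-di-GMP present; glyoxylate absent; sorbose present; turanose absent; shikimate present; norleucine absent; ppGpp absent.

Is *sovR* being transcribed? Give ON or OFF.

ON

Sorbose is present, so FubX is active.
Shikimate is present, so YilG is active.
With repressor FubX bound, *kulH* is not transcribed.
So KulH is not produced.
ppGpp is absent, so SibJ is active.
Glyoxylate is absent, so HaxV is active.
With repressor SibJ bound, *holW* is not transcribed.
So HolW is not produced.
Required activator KulH is absent, so *fubW* is not transcribed.
So FubW is not produced.
Turanose is absent, so PexY is active.
With repressor PexY bound, *zorH* is not transcribed.
So ZorH is not produced.
Norleucine is absent, so BexC is inactive.
c-di-GMP is present, so OrvB is inactive.
With no repressor bound, *sovR* is transcribed.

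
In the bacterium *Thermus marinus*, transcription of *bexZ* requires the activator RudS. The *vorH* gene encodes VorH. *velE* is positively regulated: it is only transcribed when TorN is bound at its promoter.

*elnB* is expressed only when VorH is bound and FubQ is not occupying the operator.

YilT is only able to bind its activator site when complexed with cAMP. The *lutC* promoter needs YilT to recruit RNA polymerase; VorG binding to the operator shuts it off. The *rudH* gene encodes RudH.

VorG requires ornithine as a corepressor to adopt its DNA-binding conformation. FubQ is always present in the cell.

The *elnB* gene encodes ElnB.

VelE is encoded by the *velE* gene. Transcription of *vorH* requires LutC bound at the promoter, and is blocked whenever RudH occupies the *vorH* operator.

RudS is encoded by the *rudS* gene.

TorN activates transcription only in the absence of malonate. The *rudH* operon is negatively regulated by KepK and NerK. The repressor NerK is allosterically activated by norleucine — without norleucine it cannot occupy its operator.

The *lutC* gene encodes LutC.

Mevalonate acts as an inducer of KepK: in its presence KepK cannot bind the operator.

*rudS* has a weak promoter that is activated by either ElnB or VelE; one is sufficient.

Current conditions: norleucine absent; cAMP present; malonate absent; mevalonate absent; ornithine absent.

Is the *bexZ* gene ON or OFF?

Mevalonate is absent, so KepK is active.
Norleucine is absent, so NerK is inactive.
With repressor KepK bound, *rudH* is not transcribed.
So RudH is not produced.
Ornithine is absent, so VorG is inactive.
cAMP is present, so YilT is active.
No repressor is bound and YilT is active, so *lutC* is transcribed.
So LutC is produced and active.
No repressor is bound and LutC is active, so *vorH* is transcribed.
So VorH is produced and active.
FubQ is produced constitutively and is active.
With repressor FubQ bound, *elnB* is not transcribed.
So ElnB is not produced.
Malonate is absent, so TorN is active.
No repressor is bound and TorN is active, so *velE* is transcribed.
So VelE is produced and active.
Activator VelE is present, so *rudS* is transcribed.
So RudS is produced and active.
No repressor is bound and RudS is active, so *bexZ* is transcribed.

ON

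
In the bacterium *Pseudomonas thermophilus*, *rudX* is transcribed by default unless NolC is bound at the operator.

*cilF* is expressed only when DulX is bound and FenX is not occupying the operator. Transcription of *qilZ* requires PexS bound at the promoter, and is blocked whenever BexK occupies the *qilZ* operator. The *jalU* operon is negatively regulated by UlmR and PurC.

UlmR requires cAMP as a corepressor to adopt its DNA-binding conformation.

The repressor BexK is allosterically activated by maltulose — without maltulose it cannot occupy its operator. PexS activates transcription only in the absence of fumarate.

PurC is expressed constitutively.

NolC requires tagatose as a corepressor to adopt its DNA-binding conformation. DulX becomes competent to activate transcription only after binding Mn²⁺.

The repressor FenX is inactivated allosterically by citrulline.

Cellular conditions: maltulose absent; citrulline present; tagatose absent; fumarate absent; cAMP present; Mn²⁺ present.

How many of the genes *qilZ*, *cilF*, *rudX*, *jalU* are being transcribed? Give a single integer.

3

Fumarate is absent, so PexS is active.
Maltulose is absent, so BexK is inactive.
No repressor is bound and PexS is active, so *qilZ* is transcribed.
→ *qilZ* is ON.
Citrulline is present, so FenX is inactive.
Mn²⁺ is present, so DulX is active.
No repressor is bound and DulX is active, so *cilF* is transcribed.
→ *cilF* is ON.
Tagatose is absent, so NolC is inactive.
With no repressor bound, *rudX* is transcribed.
→ *rudX* is ON.
cAMP is present, so UlmR is active.
PurC is produced constitutively and is active.
With repressor UlmR bound, *jalU* is not transcribed.
→ *jalU* is OFF.
3 of the 4 genes are transcribed.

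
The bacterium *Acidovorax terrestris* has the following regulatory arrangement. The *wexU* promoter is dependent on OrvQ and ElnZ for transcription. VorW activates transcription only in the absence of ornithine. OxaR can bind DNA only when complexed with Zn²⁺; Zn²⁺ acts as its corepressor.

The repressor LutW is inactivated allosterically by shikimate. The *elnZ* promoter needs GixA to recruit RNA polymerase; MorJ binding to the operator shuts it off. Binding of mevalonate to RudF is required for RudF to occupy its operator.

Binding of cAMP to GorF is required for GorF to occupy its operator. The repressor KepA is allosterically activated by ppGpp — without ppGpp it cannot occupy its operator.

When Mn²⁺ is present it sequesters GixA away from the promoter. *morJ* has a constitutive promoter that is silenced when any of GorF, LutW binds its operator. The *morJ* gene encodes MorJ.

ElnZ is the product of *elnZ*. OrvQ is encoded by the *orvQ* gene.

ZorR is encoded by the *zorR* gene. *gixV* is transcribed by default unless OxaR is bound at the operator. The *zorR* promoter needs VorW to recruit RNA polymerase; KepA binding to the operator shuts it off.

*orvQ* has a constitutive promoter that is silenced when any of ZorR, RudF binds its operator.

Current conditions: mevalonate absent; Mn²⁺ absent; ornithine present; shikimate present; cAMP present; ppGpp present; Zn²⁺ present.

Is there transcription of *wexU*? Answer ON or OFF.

ON

Ornithine is present, so VorW is inactive.
ppGpp is present, so KepA is active.
With repressor KepA bound, *zorR* is not transcribed.
So ZorR is not produced.
Mevalonate is absent, so RudF is inactive.
With no repressor bound, *orvQ* is transcribed.
So OrvQ is produced and active.
cAMP is present, so GorF is active.
Shikimate is present, so LutW is inactive.
With repressor GorF bound, *morJ* is not transcribed.
So MorJ is not produced.
Mn²⁺ is absent, so GixA is active.
No repressor is bound and GixA is active, so *elnZ* is transcribed.
So ElnZ is produced and active.
No repressor is bound and OrvQ and ElnZ are active, so *wexU* is transcribed.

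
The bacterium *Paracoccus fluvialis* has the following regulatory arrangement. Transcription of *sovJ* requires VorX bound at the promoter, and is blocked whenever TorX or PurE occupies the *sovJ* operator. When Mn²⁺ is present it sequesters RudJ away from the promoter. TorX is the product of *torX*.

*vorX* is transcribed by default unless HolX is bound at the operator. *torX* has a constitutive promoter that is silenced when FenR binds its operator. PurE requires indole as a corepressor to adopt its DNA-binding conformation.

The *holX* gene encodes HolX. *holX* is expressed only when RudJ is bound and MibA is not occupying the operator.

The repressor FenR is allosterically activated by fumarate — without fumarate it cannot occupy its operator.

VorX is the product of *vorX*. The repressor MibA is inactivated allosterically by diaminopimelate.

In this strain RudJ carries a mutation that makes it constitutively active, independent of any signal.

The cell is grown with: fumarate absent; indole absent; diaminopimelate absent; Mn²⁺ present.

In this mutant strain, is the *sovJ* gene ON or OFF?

Fumarate is absent, so FenR is inactive.
With no repressor bound, *torX* is transcribed.
So TorX is produced and active.
RudJ is constitutively active in this strain.
Diaminopimelate is absent, so MibA is active.
With repressor MibA bound, *holX* is not transcribed.
So HolX is not produced.
With no repressor bound, *vorX* is transcribed.
So VorX is produced and active.
Indole is absent, so PurE is inactive.
With repressor TorX bound, *sovJ* is not transcribed.

OFF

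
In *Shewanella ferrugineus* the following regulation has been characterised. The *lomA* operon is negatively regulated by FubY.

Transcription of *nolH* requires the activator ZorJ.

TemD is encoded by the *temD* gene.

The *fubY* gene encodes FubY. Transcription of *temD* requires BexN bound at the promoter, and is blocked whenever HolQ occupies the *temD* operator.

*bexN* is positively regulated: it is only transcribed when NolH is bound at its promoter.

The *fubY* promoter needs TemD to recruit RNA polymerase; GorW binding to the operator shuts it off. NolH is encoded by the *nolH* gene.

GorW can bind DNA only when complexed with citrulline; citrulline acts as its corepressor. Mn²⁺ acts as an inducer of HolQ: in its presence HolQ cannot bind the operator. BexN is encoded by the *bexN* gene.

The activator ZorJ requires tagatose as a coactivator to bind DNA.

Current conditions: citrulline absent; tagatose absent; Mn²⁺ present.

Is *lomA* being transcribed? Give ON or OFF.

ON

Tagatose is absent, so ZorJ is inactive.
Required activator ZorJ is absent, so *nolH* is not transcribed.
So NolH is not produced.
Required activator NolH is absent, so *bexN* is not transcribed.
So BexN is not produced.
Mn²⁺ is present, so HolQ is inactive.
Required activator BexN is absent, so *temD* is not transcribed.
So TemD is not produced.
Citrulline is absent, so GorW is inactive.
Required activator TemD is absent, so *fubY* is not transcribed.
So FubY is not produced.
With no repressor bound, *lomA* is transcribed.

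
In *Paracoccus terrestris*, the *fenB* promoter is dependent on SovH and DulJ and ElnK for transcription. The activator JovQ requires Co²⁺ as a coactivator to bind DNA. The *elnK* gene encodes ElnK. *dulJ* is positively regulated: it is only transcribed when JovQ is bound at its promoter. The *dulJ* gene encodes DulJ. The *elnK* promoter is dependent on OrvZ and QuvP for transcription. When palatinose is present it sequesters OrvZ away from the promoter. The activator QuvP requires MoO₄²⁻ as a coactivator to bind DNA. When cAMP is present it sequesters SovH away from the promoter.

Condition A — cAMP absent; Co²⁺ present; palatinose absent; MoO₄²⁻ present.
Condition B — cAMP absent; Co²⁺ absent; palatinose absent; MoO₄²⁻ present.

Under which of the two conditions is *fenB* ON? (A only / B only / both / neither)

A only

Condition A:
cAMP is absent, so SovH is active.
Co²⁺ is present, so JovQ is active.
No repressor is bound and JovQ is active, so *dulJ* is transcribed.
So DulJ is produced and active.
Palatinose is absent, so OrvZ is active.
MoO₄²⁻ is present, so QuvP is active.
No repressor is bound and OrvZ and QuvP are active, so *elnK* is transcribed.
So ElnK is produced and active.
No repressor is bound and SovH and DulJ and ElnK are active, so *fenB* is transcribed.
→ *fenB* is ON in A.
Condition B:
cAMP is absent, so SovH is active.
Co²⁺ is absent, so JovQ is inactive.
Required activator JovQ is absent, so *dulJ* is not transcribed.
So DulJ is not produced.
Palatinose is absent, so OrvZ is active.
MoO₄²⁻ is present, so QuvP is active.
No repressor is bound and OrvZ and QuvP are active, so *elnK* is transcribed.
So ElnK is produced and active.
Required activator DulJ is absent, so *fenB* is not transcribed.
→ *fenB* is OFF in B.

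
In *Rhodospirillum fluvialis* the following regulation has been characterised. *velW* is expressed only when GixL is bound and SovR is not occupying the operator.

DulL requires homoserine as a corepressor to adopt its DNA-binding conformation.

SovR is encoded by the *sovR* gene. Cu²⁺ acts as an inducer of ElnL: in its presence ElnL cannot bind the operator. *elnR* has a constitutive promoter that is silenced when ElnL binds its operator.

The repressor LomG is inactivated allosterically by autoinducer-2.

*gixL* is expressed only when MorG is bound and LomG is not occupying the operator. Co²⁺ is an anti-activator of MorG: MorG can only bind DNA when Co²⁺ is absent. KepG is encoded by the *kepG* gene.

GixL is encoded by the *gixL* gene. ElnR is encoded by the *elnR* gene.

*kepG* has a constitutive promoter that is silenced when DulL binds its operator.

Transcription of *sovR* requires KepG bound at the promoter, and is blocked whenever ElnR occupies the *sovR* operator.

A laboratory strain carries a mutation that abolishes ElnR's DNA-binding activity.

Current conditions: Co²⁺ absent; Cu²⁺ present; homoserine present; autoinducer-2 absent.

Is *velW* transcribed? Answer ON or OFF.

ElnR is non-functional in this strain, so it has no effect.
Homoserine is present, so DulL is active.
With repressor DulL bound, *kepG* is not transcribed.
So KepG is not produced.
Required activator KepG is absent, so *sovR* is not transcribed.
So SovR is not produced.
Co²⁺ is absent, so MorG is active.
Autoinducer-2 is absent, so LomG is active.
With repressor LomG bound, *gixL* is not transcribed.
So GixL is not produced.
Required activator GixL is absent, so *velW* is not transcribed.

OFF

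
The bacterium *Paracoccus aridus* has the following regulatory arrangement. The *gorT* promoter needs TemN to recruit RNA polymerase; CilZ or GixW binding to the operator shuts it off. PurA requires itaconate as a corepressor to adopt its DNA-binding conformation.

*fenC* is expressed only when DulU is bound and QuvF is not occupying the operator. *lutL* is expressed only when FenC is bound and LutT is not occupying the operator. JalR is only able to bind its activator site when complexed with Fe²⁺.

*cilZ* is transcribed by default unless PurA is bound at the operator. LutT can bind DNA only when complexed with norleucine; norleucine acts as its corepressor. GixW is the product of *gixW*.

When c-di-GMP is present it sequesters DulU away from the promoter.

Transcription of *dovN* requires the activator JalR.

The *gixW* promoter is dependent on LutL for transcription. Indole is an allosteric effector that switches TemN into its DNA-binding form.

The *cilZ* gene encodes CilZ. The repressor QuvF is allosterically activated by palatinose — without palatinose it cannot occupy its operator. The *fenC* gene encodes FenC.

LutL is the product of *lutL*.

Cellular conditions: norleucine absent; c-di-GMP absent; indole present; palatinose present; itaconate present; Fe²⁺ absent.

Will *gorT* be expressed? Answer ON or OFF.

Itaconate is present, so PurA is active.
With repressor PurA bound, *cilZ* is not transcribed.
So CilZ is not produced.
Norleucine is absent, so LutT is inactive.
c-di-GMP is absent, so DulU is active.
Palatinose is present, so QuvF is active.
With repressor QuvF bound, *fenC* is not transcribed.
So FenC is not produced.
Required activator FenC is absent, so *lutL* is not transcribed.
So LutL is not produced.
Required activator LutL is absent, so *gixW* is not transcribed.
So GixW is not produced.
Indole is present, so TemN is active.
No repressor is bound and TemN is active, so *gorT* is transcribed.

ON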